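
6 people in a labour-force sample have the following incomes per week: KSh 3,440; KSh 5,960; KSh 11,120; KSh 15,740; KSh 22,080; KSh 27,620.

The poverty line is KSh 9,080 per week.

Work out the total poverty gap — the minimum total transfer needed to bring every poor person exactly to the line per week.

Below the line: KSh 3,440, KSh 5,960 (q = 2 of N = 6).
Individual gaps: 9080−3440 = 5640; 9080−5960 = 3120.
Aggregate gap = KSh 8,760.

KSh 8,760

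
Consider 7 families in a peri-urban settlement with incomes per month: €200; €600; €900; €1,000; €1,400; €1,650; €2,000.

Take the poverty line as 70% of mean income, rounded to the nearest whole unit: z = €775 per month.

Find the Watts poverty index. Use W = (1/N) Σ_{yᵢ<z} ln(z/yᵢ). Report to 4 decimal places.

Incomes under z: €200, €600 (q = 2 of N = 7).
Log gaps: ln(775/200) = 1.3545; ln(775/600) = 0.2559.
W = 1.610479 / 7 = 0.2301.

0.2301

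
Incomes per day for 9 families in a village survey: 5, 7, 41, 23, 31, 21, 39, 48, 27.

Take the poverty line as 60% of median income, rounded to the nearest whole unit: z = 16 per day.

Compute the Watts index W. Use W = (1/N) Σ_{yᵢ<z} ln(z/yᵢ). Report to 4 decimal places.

0.2211

Poor units: 5, 7 (q = 2 of N = 9).
Log gaps: ln(16/5) = 1.1632; ln(16/7) = 0.8267.
W = 1.989829 / 9 = 0.2211.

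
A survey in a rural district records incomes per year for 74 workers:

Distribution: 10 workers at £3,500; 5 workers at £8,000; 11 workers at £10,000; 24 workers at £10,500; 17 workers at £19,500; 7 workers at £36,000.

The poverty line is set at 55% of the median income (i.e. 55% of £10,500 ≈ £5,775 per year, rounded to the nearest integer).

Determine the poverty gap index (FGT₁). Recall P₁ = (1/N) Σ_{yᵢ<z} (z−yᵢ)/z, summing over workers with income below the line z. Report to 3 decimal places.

0.053

Incomes under z: 10×£3,500 (q = 10 of N = 74).
Gap ratios (z−y)/z: (5775−3500)/5775 = 0.3939 (×10).
Σ = 3.939394. Dividing by the full population N = 74 gives P₁ = 0.053.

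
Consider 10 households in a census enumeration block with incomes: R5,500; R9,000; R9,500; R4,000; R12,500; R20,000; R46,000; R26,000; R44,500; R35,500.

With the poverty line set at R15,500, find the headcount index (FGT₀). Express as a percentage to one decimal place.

50.0%

5 of the 10 households have income below R15,500.
H = 5/10 = 50.0%.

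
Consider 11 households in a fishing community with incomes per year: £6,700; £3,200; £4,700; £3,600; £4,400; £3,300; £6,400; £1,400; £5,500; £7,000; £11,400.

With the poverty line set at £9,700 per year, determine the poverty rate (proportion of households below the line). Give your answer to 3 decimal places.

0.909

10 of the 11 households have income below £9,700.
H = 10/11 = 0.909.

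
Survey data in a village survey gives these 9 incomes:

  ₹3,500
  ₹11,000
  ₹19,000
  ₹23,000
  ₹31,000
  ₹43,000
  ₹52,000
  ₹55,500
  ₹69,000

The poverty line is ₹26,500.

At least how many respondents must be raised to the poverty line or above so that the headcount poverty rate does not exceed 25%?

2

Currently q = 4 of N = 9 are below the line (H = 0.444).
A headcount ratio of at most 25% allows at most ⌊0.25 × 9⌋ = 2 poor respondents.
So at least 4 − 2 = 2 must be lifted.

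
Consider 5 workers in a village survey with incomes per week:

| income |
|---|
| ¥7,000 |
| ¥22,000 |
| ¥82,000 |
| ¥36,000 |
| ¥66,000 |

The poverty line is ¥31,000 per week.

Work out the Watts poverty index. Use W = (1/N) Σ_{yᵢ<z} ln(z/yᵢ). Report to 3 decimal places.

0.366

Incomes under z: ¥7,000, ¥22,000 (q = 2 of N = 5).
ln(z/y) terms: ln(31000/7000) = 1.4881; ln(31000/22000) = 0.3429.
W = 1.831022 / 5 = 0.366.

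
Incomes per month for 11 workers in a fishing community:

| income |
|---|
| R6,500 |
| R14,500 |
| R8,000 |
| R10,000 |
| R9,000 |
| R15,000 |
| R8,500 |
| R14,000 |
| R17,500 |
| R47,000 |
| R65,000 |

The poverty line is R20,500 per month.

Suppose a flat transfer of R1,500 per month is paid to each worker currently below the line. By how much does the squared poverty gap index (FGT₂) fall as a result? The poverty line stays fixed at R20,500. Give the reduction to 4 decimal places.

0.0485

Before: below the line — R6,500, R8,000, R8,500, R9,000, R10,000, R14,000, R14,500, R15,000, R17,500; squared poverty gap index (FGT₂) = 0.185225.
After the R1,500 transfer: below the line — R8,000, R9,500, R10,000, R10,500, R11,500, R15,500, R16,000, R16,500, R19,000; squared poverty gap index (FGT₂) = 0.136715.
Reduction = 0.185225 − 0.136715 = 0.0485.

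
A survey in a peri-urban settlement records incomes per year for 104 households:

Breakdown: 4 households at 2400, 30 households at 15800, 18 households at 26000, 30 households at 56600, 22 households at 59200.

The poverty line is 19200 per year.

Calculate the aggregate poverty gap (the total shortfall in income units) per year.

169200

Below z: 4×2400, 30×15800 (q = 34 of N = 104).
Individual gaps: 4×(19200−2400) = 67200; 30×(19200−15800) = 102000.
Aggregate gap = 169200.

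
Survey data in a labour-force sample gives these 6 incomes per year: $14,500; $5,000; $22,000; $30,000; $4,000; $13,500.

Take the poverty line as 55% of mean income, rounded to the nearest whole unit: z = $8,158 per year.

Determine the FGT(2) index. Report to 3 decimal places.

0.068

Incomes under z: $4,000, $5,000 (q = 2 of N = 6).
Relative gaps: (8158−4000)/8158 = 0.5097; (8158−5000)/8158 = 0.3871.
Squared: 0.2598; 0.1499.
Sum = 0.409628; P₂ = 0.409628 / 6 = 0.068.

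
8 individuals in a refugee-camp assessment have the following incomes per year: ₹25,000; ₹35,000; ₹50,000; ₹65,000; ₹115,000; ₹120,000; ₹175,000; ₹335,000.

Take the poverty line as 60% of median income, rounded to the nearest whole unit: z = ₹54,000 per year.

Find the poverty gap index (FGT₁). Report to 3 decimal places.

0.120

Below the line: ₹25,000, ₹35,000, ₹50,000 (q = 3 of N = 8).
Shortfall ratios: (54000−25000)/54000 = 0.5370; (54000−35000)/54000 = 0.3519; (54000−50000)/54000 = 0.0741.
Sum of shortfalls = 0.962963; P₁ averages over all N: 0.962963 / 8 = 0.120.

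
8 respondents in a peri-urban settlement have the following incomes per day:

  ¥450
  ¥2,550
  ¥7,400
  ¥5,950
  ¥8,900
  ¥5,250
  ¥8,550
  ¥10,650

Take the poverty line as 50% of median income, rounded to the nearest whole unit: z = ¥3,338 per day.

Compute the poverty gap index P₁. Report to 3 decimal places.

0.138

Below z: ¥450, ¥2,550 (q = 2 of N = 8).
Relative gaps: (3338−450)/3338 = 0.8652; (3338−2550)/3338 = 0.2361.
Sum of shortfalls = 1.101258; P₁ averages over all N: 1.101258 / 8 = 0.138.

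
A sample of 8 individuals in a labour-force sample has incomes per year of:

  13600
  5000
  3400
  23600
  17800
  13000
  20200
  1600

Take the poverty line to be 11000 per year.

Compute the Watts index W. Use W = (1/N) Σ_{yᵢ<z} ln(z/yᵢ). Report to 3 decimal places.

Below the line: 1600, 3400, 5000 (q = 3 of N = 8).
Log gaps: ln(11000/1600) = 1.9279; ln(11000/3400) = 1.1741; ln(11000/5000) = 0.7885.
W = 3.890469 / 8 = 0.486.

0.486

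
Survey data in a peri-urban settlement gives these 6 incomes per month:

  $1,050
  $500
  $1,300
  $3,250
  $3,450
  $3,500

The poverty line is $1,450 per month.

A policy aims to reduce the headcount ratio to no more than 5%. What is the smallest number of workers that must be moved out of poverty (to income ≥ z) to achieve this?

3 of the 6 workers are poor, so H = 3/6 = 0.500.
A headcount ratio of at most 5% allows at most ⌊0.05 × 6⌋ = 0 poor workers.
So at least 3 − 0 = 3 must be lifted.

3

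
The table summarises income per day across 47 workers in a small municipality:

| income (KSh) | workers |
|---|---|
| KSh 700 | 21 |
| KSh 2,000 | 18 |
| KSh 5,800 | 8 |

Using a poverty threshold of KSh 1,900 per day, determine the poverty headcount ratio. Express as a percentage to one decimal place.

21 of the 47 workers have income below KSh 1,900.
H = 21/47 = 44.7%.

44.7%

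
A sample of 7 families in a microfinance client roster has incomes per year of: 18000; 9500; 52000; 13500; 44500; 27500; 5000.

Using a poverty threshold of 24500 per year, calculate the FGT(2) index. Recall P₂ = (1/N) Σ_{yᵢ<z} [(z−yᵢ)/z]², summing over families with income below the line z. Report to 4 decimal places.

Below the line: 5000, 9500, 13500, 18000 (q = 4 of N = 7).
Normalized shortfalls: (24500−5000)/24500 = 0.7959; (24500−9500)/24500 = 0.6122; (24500−13500)/24500 = 0.4490; (24500−18000)/24500 = 0.2653.
Squared: 0.6335; 0.3748; 0.2016; 0.0704.
Sum = 1.280300; P₂ = 1.280300 / 7 = 0.1829.

0.1829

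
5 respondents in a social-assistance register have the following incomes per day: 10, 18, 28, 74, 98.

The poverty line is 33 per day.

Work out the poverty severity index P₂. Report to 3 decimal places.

Below the line: 10, 18, 28 (q = 3 of N = 5).
Normalized shortfalls: (33−10)/33 = 0.6970; (33−18)/33 = 0.4545; (33−28)/33 = 0.1515.
Squared: 0.4858; 0.2066; 0.0230.
Sum = 0.715335; P₂ = 0.715335 / 5 = 0.143.

0.143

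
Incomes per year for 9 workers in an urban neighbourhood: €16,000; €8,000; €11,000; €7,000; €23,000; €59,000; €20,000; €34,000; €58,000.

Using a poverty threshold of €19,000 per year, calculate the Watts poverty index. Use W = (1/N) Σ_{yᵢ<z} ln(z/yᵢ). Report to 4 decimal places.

Below the line: €7,000, €8,000, €11,000, €16,000 (q = 4 of N = 9).
Log shortfalls: ln(19000/7000) = 0.9985; ln(19000/8000) = 0.8650; ln(19000/11000) = 0.5465; ln(19000/16000) = 0.1719.
W = 2.581920 / 9 = 0.2869.

0.2869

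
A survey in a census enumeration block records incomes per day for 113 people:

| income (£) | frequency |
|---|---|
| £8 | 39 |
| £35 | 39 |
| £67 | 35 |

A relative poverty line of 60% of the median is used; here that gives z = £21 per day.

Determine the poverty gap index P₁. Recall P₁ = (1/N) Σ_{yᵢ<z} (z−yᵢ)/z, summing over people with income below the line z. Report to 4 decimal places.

Below the line: 39×£8 (q = 39 of N = 113).
Shortfall ratios: (21−8)/21 = 0.6190 (×39).
Sum of shortfalls = 24.142857; P₁ averages over all N: 24.142857 / 113 = 0.2137.

0.2137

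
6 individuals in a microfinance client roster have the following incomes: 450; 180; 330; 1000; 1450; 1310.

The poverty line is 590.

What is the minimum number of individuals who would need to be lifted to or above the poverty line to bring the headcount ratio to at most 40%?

1

3 of the 6 individuals are poor, so H = 3/6 = 0.500.
A headcount ratio of at most 40% allows at most ⌊0.40 × 6⌋ = 2 poor individuals.
So at least 3 − 2 = 1 must be lifted.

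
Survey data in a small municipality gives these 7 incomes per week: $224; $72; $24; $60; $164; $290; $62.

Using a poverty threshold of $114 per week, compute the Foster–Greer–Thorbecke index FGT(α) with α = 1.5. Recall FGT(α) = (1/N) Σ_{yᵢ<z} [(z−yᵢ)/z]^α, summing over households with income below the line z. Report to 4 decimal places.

Poor units: $24, $60, $62, $72 (q = 4 of N = 7).
Normalized shortfalls: (114−24)/114 = 0.7895; (114−60)/114 = 0.4737; (114−62)/114 = 0.4561; (114−72)/114 = 0.3684.
Raised to α = 1.5: 0.70147; 0.32601; 0.30807; 0.22362.
Sum = 1.559170; FGT(1.5) = 1.559170 / 7 = 0.2227.

0.2227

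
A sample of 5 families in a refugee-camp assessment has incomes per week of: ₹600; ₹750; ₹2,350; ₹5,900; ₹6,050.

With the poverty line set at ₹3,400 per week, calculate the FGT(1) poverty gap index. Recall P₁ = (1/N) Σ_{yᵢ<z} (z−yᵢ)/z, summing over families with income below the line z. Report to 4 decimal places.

0.3824

Incomes under z: ₹600, ₹750, ₹2,350 (q = 3 of N = 5).
Shortfall ratios: (3400−600)/3400 = 0.8235; (3400−750)/3400 = 0.7794; (3400−2350)/3400 = 0.3088.
Sum of shortfalls = 1.911765; P₁ averages over all N: 1.911765 / 5 = 0.3824.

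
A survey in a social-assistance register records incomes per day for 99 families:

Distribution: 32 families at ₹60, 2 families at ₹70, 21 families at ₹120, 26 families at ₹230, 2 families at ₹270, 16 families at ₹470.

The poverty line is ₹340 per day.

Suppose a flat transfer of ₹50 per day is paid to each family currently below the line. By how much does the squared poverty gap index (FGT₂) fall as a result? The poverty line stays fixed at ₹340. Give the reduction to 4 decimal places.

0.1315

Before: below the line — 32×₹60, 2×₹70, 21×₹120, 26×₹230, 2×₹270; squared poverty gap index (FGT₂) = 0.349114.
After the ₹50 transfer: below the line — 32×₹110, 2×₹120, 21×₹170, 26×₹280, 2×₹320; squared poverty gap index (FGT₂) = 0.217652.
Reduction = 0.349114 − 0.217652 = 0.1315.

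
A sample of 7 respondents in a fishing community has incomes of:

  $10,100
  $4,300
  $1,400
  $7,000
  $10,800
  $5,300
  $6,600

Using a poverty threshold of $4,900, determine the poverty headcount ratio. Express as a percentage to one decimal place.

2 of the 7 respondents have income below $4,900.
H = 2/7 = 28.6%.

28.6%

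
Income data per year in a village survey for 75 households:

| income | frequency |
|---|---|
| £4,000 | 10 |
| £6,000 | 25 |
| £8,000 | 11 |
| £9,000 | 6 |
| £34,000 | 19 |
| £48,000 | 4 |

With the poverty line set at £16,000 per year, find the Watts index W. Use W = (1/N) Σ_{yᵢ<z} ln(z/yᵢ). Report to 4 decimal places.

Poor units: 10×£4,000, 25×£6,000, 11×£8,000, 6×£9,000 (q = 52 of N = 75).
Log gaps: ln(16000/4000) = 1.3863 (×10); ln(16000/6000) = 0.9808 (×25); ln(16000/8000) = 0.6931 (×11); ln(16000/9000) = 0.5754 (×6).
W = 49.460479 / 75 = 0.6595.

0.6595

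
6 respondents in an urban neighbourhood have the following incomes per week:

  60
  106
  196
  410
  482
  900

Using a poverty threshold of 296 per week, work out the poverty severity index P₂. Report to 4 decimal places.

Poor units: 60, 106, 196 (q = 3 of N = 6).
Normalized shortfalls: (296−60)/296 = 0.7973; (296−106)/296 = 0.6419; (296−196)/296 = 0.3378.
Squared: 0.6357; 0.4120; 0.1141.
Sum = 1.161843; P₂ = 1.161843 / 6 = 0.1936.

0.1936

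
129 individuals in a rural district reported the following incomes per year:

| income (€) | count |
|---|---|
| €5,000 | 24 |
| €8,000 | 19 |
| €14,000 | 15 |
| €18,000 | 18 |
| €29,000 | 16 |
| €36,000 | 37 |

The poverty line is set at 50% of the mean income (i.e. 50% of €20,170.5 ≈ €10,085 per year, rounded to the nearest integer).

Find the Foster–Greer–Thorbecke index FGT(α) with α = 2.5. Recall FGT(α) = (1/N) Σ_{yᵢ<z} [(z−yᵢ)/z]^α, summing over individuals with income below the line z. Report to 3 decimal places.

0.036

Below z: 24×€5,000, 19×€8,000 (q = 43 of N = 129).
Normalized shortfalls: (10085−5000)/10085 = 0.5042 (×24); (10085−8000)/10085 = 0.2067 (×19).
Raised to α = 2.5: 0.18053 (×24); 0.01943 (×19).
Sum = 4.701860; FGT(2.5) = 4.701860 / 129 = 0.036.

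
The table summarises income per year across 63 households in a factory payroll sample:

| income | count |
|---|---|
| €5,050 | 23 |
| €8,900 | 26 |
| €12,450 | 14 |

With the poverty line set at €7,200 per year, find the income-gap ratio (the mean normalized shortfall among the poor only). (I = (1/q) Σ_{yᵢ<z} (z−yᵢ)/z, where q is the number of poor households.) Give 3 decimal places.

Below z: 23×€5,050 (q = 23 of N = 63).
Relative gaps: 0.2986 (×23); sum = 6.868056.
The income-gap ratio divides by q (the poor only): 6.868056 / 23 = 0.299.

0.299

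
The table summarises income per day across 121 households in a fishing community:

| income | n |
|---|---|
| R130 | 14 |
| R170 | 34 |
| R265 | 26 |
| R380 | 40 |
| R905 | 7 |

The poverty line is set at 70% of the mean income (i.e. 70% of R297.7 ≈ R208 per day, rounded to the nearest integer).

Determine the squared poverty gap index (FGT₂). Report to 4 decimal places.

Below z: 14×R130, 34×R170 (q = 48 of N = 121).
Relative gaps: (208−130)/208 = 0.3750 (×14); (208−170)/208 = 0.1827 (×34).
Squared: 0.1406 (×14); 0.0334 (×34).
Sum = 3.103550; P₂ = 3.103550 / 121 = 0.0256.

0.0256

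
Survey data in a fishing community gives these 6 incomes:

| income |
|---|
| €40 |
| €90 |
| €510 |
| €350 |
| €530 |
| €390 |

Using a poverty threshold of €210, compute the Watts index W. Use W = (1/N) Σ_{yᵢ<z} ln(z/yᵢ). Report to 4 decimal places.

0.4176

Below the line: €40, €90 (q = 2 of N = 6).
ln(z/y) terms: ln(210/40) = 1.6582; ln(210/90) = 0.8473.
W = 2.505526 / 6 = 0.4176.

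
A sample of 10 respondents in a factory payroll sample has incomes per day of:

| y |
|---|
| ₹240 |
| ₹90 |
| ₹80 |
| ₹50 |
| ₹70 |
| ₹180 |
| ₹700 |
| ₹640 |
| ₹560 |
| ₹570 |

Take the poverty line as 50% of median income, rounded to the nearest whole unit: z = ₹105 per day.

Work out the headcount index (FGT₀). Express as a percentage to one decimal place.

4 of the 10 respondents have income below ₹105.
H = 4/10 = 40.0%.

40.0%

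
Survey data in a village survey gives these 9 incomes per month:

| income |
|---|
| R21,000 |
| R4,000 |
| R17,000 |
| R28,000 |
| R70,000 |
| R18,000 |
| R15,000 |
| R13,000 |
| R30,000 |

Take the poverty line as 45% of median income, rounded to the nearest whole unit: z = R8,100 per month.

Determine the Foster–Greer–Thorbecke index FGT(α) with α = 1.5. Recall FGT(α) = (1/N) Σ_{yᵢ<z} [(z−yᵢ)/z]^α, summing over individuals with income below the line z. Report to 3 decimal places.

0.040

Below the line: R4,000 (q = 1 of N = 9).
Relative gaps: (8100−4000)/8100 = 0.5062.
Raised to α = 1.5: 0.36012.
Sum = 0.360121; FGT(1.5) = 0.360121 / 9 = 0.040.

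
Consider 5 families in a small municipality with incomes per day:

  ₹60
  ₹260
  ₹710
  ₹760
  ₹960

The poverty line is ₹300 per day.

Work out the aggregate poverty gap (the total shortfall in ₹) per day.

₹280

Poor units: ₹60, ₹260 (q = 2 of N = 5).
Individual gaps: 300−60 = 240; 300−260 = 40.
Aggregate gap = ₹280.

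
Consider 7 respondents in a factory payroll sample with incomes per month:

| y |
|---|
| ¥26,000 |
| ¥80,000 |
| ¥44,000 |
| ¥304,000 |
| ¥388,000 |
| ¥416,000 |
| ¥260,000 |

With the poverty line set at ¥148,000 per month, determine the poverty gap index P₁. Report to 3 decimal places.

Below z: ¥26,000, ¥44,000, ¥80,000 (q = 3 of N = 7).
Gap ratios (z−y)/z: (148000−26000)/148000 = 0.8243; (148000−44000)/148000 = 0.7027; (148000−80000)/148000 = 0.4595.
Σ = 1.986486. Dividing by the full population N = 7 gives P₁ = 0.284.

0.284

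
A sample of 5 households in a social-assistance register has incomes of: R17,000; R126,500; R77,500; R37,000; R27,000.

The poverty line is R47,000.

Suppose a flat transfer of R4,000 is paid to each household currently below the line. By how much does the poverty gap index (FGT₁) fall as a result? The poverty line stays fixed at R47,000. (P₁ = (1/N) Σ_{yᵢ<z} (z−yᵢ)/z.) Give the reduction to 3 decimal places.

0.051

Before: below the line — R17,000, R27,000, R37,000; poverty gap index (FGT₁) = 0.25532.
After the R4,000 transfer: below the line — R21,000, R31,000, R41,000; poverty gap index (FGT₁) = 0.20426.
Reduction = 0.25532 − 0.20426 = 0.051.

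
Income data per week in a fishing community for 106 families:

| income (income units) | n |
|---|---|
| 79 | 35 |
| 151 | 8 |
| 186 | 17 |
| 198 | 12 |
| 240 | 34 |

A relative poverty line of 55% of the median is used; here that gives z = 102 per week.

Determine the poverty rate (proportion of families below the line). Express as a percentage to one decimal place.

33.0%

35 of the 106 families have income below 102.
H = 35/106 = 33.0%.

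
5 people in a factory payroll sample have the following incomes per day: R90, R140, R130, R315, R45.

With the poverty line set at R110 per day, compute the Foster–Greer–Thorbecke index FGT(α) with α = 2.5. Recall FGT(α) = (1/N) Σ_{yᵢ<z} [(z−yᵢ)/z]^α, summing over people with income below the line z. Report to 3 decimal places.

0.057

Below the line: R45, R90 (q = 2 of N = 5).
Normalized shortfalls: (110−45)/110 = 0.5909; (110−90)/110 = 0.1818.
Raised to α = 2.5: 0.26841; 0.01410.
Sum = 0.282508; FGT(2.5) = 0.282508 / 5 = 0.057.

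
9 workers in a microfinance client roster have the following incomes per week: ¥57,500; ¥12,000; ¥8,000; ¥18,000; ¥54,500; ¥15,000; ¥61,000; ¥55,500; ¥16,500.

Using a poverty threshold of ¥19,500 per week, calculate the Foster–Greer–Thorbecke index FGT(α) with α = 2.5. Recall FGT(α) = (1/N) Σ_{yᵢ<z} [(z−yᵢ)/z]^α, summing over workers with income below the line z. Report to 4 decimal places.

0.0439

Below the line: ¥8,000, ¥12,000, ¥15,000, ¥16,500, ¥18,000 (q = 5 of N = 9).
Shortfall ratios: (19500−8000)/19500 = 0.5897; (19500−12000)/19500 = 0.3846; (19500−15000)/19500 = 0.2308; (19500−16500)/19500 = 0.1538; (19500−18000)/19500 = 0.0769.
Raised to α = 2.5: 0.26709; 0.09174; 0.02558; 0.00928; 0.00164.
Sum = 0.395339; FGT(2.5) = 0.395339 / 9 = 0.0439.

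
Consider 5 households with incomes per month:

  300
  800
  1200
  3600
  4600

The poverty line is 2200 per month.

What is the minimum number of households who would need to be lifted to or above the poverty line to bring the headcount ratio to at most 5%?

3 of the 5 households are poor, so H = 3/5 = 0.600.
A headcount ratio of at most 5% allows at most ⌊0.05 × 5⌋ = 0 poor households.
So at least 3 − 0 = 3 must be lifted.

3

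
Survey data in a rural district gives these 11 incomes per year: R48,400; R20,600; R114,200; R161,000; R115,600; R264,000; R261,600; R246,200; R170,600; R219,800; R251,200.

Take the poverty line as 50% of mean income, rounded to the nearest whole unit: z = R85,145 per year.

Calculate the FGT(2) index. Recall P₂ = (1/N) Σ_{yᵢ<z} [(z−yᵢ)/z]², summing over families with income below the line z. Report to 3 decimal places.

0.069

Below the line: R20,600, R48,400 (q = 2 of N = 11).
Relative gaps: (85145−20600)/85145 = 0.7581; (85145−48400)/85145 = 0.4316.
Squared: 0.5747; 0.1862.
Sum = 0.760897; P₂ = 0.760897 / 11 = 0.069.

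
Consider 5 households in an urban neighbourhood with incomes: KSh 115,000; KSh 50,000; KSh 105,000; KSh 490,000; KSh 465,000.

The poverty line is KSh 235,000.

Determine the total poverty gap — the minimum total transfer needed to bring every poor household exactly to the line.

KSh 435,000

Poor units: KSh 50,000, KSh 105,000, KSh 115,000 (q = 3 of N = 5).
Individual gaps: 235000−50000 = 185000; 235000−105000 = 130000; 235000−115000 = 120000.
Aggregate gap = KSh 435,000.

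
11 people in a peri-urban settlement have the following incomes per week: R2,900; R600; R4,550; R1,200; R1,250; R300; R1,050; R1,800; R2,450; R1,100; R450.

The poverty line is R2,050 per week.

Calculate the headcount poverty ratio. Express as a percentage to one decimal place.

72.7%

8 of the 11 people have income below R2,050.
H = 8/11 = 72.7%.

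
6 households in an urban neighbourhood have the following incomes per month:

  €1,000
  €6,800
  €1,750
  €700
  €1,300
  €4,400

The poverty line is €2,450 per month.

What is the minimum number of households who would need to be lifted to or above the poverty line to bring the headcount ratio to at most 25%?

4 of the 6 households are poor, so H = 4/6 = 0.667.
A headcount ratio of at most 25% allows at most ⌊0.25 × 6⌋ = 1 poor households.
So at least 4 − 1 = 3 must be lifted.

3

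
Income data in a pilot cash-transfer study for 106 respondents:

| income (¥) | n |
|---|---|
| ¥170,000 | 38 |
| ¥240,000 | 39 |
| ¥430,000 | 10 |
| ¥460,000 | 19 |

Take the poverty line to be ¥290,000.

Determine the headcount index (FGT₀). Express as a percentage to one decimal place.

72.6%

77 of the 106 respondents have income below ¥290,000.
H = 77/106 = 72.6%.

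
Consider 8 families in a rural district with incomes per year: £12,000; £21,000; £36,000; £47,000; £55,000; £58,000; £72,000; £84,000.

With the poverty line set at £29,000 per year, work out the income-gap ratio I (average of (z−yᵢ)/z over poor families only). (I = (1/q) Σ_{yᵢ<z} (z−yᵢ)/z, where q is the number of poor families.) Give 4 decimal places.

0.4310

Below the line: £12,000, £21,000 (q = 2 of N = 8).
Relative gaps: 0.5862, 0.2759; sum = 0.862069.
I averages over the q = 2 poor units only: 0.862069 / 2 = 0.4310.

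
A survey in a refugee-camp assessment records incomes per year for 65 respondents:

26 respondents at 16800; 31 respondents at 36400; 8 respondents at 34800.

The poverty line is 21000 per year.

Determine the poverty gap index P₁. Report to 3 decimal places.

0.080

Below the line: 26×16800 (q = 26 of N = 65).
Gap ratios (z−y)/z: (21000−16800)/21000 = 0.2000 (×26).
Σ = 5.200000. Dividing by the full population N = 65 gives P₁ = 0.080.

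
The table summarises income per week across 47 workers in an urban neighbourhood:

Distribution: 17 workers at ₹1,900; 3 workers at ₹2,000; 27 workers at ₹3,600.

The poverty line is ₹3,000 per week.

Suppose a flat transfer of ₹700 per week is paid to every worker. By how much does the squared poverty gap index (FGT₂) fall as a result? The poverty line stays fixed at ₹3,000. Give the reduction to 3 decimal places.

Before: below the line — 17×₹1,900, 3×₹2,000; squared poverty gap index (FGT₂) = 0.05572.
After the ₹700 transfer: below the line — 17×₹2,600, 3×₹2,700; squared poverty gap index (FGT₂) = 0.00707.
Reduction = 0.05572 − 0.00707 = 0.049.

0.049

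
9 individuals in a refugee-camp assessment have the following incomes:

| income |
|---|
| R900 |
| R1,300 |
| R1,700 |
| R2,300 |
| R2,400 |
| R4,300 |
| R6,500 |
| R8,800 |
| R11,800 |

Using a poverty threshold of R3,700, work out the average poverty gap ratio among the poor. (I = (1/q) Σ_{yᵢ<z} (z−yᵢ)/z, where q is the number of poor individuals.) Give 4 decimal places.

Poor units: R900, R1,300, R1,700, R2,300, R2,400 (q = 5 of N = 9).
Shortfall ratios (z−y)/z: 0.7568, 0.6486, 0.5405, 0.3784, 0.3514; sum = 2.675676.
I averages over the q = 5 poor units only: 2.675676 / 5 = 0.5351.

0.5351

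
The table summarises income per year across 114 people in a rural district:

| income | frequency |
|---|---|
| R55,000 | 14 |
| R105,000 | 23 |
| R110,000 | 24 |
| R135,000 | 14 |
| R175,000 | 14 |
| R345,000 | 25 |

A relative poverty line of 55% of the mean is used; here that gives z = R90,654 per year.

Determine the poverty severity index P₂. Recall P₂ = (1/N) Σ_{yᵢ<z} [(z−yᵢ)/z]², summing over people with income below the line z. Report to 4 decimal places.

Below z: 14×R55,000 (q = 14 of N = 114).
Shortfall ratios: (90654−55000)/90654 = 0.3933 (×14).
Squared: 0.1547 (×14).
Sum = 2.165562; P₂ = 2.165562 / 114 = 0.0190.

0.0190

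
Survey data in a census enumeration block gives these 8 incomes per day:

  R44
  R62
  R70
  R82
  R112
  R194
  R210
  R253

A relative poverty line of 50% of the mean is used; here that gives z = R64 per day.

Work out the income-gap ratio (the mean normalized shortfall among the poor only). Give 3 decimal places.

0.172

Incomes under z: R44, R62 (q = 2 of N = 8).
Relative gaps: 0.3125, 0.0312; sum = 0.343750.
The income-gap ratio divides by q (the poor only): 0.343750 / 2 = 0.172.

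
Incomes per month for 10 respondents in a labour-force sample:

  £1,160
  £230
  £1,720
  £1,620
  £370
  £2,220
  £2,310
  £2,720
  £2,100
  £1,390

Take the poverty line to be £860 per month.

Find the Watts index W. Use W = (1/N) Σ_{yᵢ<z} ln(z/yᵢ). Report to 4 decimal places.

Poor units: £230, £370 (q = 2 of N = 10).
Log shortfalls: ln(860/230) = 1.3189; ln(860/370) = 0.8434.
W = 2.162282 / 10 = 0.2162.

0.2162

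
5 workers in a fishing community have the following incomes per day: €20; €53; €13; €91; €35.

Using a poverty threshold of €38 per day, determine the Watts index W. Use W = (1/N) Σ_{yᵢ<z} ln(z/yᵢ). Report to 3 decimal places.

Below z: €13, €20, €35 (q = 3 of N = 5).
Log gaps: ln(38/13) = 1.0726; ln(38/20) = 0.6419; ln(38/35) = 0.0822.
W = 1.796729 / 5 = 0.359.

0.359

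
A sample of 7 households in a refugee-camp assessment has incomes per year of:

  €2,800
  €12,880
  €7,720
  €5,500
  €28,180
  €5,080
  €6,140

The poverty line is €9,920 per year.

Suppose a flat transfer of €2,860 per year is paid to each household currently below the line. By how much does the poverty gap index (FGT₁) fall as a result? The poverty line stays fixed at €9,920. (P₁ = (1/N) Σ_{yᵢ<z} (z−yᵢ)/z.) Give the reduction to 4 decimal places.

0.1964

Before: below the line — €2,800, €5,080, €5,500, €6,140, €7,720; poverty gap index (FGT₁) = 0.322005.
After the €2,860 transfer: below the line — €5,660, €7,940, €8,360, €9,000; poverty gap index (FGT₁) = 0.125576.
Reduction = 0.322005 − 0.125576 = 0.1964.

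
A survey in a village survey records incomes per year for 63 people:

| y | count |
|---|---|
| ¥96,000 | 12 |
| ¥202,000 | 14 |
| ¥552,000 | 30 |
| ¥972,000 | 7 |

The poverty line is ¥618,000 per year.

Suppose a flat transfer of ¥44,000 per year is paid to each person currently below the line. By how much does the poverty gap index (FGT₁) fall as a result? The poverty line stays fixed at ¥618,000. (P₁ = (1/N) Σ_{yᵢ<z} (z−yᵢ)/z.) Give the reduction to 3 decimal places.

Before: below the line — 12×¥96,000, 14×¥202,000, 30×¥552,000; poverty gap index (FGT₁) = 0.36133.
After the ¥44,000 transfer: below the line — 12×¥140,000, 14×¥246,000, 30×¥596,000; poverty gap index (FGT₁) = 0.29804.
Reduction = 0.36133 − 0.29804 = 0.063.

0.063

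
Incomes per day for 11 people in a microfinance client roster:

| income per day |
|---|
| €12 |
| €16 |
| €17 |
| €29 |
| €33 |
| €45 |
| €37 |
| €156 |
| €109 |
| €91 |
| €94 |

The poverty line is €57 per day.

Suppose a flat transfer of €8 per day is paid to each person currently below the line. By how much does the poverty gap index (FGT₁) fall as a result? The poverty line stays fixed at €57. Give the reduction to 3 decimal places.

Before: below the line — €12, €16, €17, €29, €33, €37, €45; poverty gap index (FGT₁) = 0.33493.
After the €8 transfer: below the line — €20, €24, €25, €37, €41, €45, €53; poverty gap index (FGT₁) = 0.24561.
Reduction = 0.33493 − 0.24561 = 0.089.

0.089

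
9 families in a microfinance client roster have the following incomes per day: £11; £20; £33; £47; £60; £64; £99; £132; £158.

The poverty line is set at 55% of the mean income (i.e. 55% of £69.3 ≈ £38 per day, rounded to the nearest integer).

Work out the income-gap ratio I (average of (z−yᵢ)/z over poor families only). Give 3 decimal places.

0.439

Below z: £11, £20, £33 (q = 3 of N = 9).
Shortfall ratios (z−y)/z: 0.7105, 0.4737, 0.1316; sum = 1.315789.
The income-gap ratio divides by q (the poor only): 1.315789 / 3 = 0.439.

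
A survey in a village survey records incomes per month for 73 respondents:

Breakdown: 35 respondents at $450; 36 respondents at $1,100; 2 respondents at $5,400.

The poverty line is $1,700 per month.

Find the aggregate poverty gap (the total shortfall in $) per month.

Poor units: 35×$450, 36×$1,100 (q = 71 of N = 73).
Individual gaps: 35×(1700−450) = 43750; 36×(1700−1100) = 21600.
Aggregate gap = $65,350.

$65,350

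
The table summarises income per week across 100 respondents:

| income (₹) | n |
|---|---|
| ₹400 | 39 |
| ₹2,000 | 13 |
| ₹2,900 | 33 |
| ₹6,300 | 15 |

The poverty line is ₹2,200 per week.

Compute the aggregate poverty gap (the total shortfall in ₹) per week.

Poor units: 39×₹400, 13×₹2,000 (q = 52 of N = 100).
Individual gaps: 39×(2200−400) = 70200; 13×(2200−2000) = 2600.
Aggregate gap = ₹72,800.

₹72,800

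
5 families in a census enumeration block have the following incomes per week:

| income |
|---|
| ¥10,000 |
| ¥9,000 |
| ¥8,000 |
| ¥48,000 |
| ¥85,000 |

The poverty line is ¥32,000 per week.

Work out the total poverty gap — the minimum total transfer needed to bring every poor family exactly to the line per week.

Incomes under z: ¥8,000, ¥9,000, ¥10,000 (q = 3 of N = 5).
Individual gaps: 32000−8000 = 24000; 32000−9000 = 23000; 32000−10000 = 22000.
Aggregate gap = ¥69,000.

¥69,000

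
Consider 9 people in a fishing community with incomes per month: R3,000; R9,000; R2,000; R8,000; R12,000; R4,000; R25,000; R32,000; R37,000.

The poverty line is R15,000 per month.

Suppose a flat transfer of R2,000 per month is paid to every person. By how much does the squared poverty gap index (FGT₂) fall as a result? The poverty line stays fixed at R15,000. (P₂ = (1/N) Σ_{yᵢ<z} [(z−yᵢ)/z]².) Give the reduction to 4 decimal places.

0.0909

Before: below the line — R2,000, R3,000, R4,000, R8,000, R9,000, R12,000; squared poverty gap index (FGT₂) = 0.260741.
After the R2,000 transfer: below the line — R4,000, R5,000, R6,000, R10,000, R11,000, R14,000; squared poverty gap index (FGT₂) = 0.169877.
Reduction = 0.260741 − 0.169877 = 0.0909.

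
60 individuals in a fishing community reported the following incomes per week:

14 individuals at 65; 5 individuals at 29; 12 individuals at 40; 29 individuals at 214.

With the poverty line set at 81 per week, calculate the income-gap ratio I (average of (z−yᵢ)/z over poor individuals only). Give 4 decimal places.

0.3887

Poor units: 5×29, 12×40, 14×65 (q = 31 of N = 60).
Relative gaps: 0.6420 (×5), 0.5062 (×12), 0.1975 (×14); sum = 12.049383.
I averages over the q = 31 poor units only: 12.049383 / 31 = 0.3887.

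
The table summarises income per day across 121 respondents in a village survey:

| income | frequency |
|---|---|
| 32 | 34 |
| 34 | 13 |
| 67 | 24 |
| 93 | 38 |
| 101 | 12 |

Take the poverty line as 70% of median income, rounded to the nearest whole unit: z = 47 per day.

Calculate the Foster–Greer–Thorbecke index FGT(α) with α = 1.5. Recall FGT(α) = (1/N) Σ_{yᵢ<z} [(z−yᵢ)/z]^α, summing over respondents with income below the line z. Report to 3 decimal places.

0.066

Poor units: 34×32, 13×34 (q = 47 of N = 121).
Normalized shortfalls: (47−32)/47 = 0.3191 (×34); (47−34)/47 = 0.2766 (×13).
Raised to α = 1.5: 0.18030 (×34); 0.14547 (×13).
Sum = 8.021208; FGT(1.5) = 8.021208 / 121 = 0.066.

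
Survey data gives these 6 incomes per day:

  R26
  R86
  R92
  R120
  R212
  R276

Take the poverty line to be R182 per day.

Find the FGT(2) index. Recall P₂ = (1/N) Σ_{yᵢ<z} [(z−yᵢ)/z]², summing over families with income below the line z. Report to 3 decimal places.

Incomes under z: R26, R86, R92, R120 (q = 4 of N = 6).
Normalized shortfalls: (182−26)/182 = 0.8571; (182−86)/182 = 0.5275; (182−92)/182 = 0.4945; (182−120)/182 = 0.3407.
Squared: 0.7347; 0.2782; 0.2445; 0.1160.
Sum = 1.373506; P₂ = 1.373506 / 6 = 0.229.

0.229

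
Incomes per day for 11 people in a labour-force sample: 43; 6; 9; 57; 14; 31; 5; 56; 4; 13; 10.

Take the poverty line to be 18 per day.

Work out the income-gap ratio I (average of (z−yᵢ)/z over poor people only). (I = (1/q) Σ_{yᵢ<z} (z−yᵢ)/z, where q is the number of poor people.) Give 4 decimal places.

0.5159

Below the line: 4, 5, 6, 9, 10, 13, 14 (q = 7 of N = 11).
Relative gaps: 0.7778, 0.7222, 0.6667, 0.5000, 0.4444, 0.2778, 0.2222; sum = 3.611111.
I averages over the q = 7 poor units only: 3.611111 / 7 = 0.5159.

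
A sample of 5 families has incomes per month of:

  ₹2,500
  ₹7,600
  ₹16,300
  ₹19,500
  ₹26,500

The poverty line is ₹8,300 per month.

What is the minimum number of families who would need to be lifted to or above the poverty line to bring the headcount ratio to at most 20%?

2 of the 5 families are poor, so H = 2/5 = 0.400.
A headcount ratio of at most 20% allows at most ⌊0.20 × 5⌋ = 1 poor families.
So at least 2 − 1 = 1 must be lifted.

1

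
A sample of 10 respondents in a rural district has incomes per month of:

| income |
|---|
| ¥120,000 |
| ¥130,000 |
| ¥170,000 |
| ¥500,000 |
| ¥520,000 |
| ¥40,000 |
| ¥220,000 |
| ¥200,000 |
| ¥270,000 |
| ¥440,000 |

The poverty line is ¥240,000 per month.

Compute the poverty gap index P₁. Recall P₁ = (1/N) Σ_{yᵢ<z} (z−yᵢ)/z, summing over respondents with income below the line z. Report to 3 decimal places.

Below the line: ¥40,000, ¥120,000, ¥130,000, ¥170,000, ¥200,000, ¥220,000 (q = 6 of N = 10).
Gap ratios (z−y)/z: (240000−40000)/240000 = 0.8333; (240000−120000)/240000 = 0.5000; (240000−130000)/240000 = 0.4583; (240000−170000)/240000 = 0.2917; (240000−200000)/240000 = 0.1667; (240000−220000)/240000 = 0.0833.
Σ = 2.333333. Dividing by the full population N = 10 gives P₁ = 0.233.

0.233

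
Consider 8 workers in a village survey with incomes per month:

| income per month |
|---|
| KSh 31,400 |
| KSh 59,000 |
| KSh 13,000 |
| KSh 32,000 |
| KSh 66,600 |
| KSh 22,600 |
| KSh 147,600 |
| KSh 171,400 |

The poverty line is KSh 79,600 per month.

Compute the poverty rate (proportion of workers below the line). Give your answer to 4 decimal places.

6 of the 8 workers have income below KSh 79,600.
H = 6/8 = 0.7500.

0.7500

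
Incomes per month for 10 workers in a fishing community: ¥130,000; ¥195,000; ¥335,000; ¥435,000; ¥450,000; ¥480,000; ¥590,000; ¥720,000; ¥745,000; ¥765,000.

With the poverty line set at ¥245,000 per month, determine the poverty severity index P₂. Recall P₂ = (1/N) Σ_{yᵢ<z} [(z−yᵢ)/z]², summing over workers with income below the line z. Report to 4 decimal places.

0.0262

Incomes under z: ¥130,000, ¥195,000 (q = 2 of N = 10).
Gap ratios (z−y)/z: (245000−130000)/245000 = 0.4694; (245000−195000)/245000 = 0.2041.
Squared: 0.2203; 0.0416.
Sum = 0.261974; P₂ = 0.261974 / 10 = 0.0262.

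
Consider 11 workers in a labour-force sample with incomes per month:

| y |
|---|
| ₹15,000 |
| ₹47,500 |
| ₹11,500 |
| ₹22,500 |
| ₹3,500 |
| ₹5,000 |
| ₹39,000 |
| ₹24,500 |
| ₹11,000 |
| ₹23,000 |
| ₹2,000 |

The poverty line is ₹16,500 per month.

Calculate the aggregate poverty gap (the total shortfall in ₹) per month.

₹51,000

Below the line: ₹2,000, ₹3,500, ₹5,000, ₹11,000, ₹11,500, ₹15,000 (q = 6 of N = 11).
Individual gaps: 16500−2000 = 14500; 16500−3500 = 13000; 16500−5000 = 11500; 16500−11000 = 5500; 16500−11500 = 5000; 16500−15000 = 1500.
Aggregate gap = ₹51,000.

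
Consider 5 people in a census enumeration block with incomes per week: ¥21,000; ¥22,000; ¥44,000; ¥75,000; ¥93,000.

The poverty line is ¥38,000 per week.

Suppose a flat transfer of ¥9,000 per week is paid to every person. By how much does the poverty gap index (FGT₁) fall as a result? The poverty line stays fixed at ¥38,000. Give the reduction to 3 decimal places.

0.095

Before: below the line — ¥21,000, ¥22,000; poverty gap index (FGT₁) = 0.17368.
After the ¥9,000 transfer: below the line — ¥30,000, ¥31,000; poverty gap index (FGT₁) = 0.07895.
Reduction = 0.17368 − 0.07895 = 0.095.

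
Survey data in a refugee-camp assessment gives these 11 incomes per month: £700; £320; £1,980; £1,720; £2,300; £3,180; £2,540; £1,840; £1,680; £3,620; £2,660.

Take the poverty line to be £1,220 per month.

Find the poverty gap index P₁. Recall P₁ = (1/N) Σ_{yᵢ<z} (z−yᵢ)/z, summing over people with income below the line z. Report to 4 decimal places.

0.1058

Below the line: £320, £700 (q = 2 of N = 11).
Gap ratios (z−y)/z: (1220−320)/1220 = 0.7377; (1220−700)/1220 = 0.4262.
Σ = 1.163934. Dividing by the full population N = 11 gives P₁ = 0.1058.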